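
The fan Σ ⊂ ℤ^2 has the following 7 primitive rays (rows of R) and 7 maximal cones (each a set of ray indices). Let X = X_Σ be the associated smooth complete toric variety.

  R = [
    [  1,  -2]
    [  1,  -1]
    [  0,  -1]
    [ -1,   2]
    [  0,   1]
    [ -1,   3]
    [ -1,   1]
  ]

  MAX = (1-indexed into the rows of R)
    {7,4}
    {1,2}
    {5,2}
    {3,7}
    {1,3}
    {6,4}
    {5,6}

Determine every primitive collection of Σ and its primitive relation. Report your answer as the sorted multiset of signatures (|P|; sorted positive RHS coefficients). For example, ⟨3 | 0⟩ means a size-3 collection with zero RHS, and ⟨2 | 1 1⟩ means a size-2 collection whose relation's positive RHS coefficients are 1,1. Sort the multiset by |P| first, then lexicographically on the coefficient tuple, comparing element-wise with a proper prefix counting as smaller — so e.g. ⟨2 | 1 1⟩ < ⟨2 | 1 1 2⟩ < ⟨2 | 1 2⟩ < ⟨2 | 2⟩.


Primitive collections (14):

  P={1,4}:  v_{1} + v_{4} = 0 — sig = ⟨2 | 0⟩
  P={2,7}:  v_{2} + v_{7} = 0 — sig = ⟨2 | 0⟩
  P={3,5}:  v_{3} + v_{5} = 0 — sig = ⟨2 | 0⟩
  P={1,5}:  v_{1} + v_{5} = v_{2} — sig = ⟨2 | 1⟩
  P={1,6}:  v_{1} + v_{6} = v_{5} — sig = ⟨2 | 1⟩
  P={1,7}:  v_{1} + v_{7} = v_{3} — sig = ⟨2 | 1⟩
  P={2,3}:  v_{2} + v_{3} = v_{1} — sig = ⟨2 | 1⟩
  P={2,4}:  v_{2} + v_{4} = v_{5} — sig = ⟨2 | 1⟩
  P={3,4}:  v_{3} + v_{4} = v_{7} — sig = ⟨2 | 1⟩
  P={3,6}:  v_{3} + v_{6} = v_{4} — sig = ⟨2 | 1⟩
  P={4,5}:  v_{4} + v_{5} = v_{6} — sig = ⟨2 | 1⟩
  P={5,7}:  v_{5} + v_{7} = v_{4} — sig = ⟨2 | 1⟩
  P={2,6}:  v_{2} + v_{6} = 2·v_{5} — sig = ⟨2 | 2⟩
  P={6,7}:  v_{6} + v_{7} = 2·v_{4} — sig = ⟨2 | 2⟩

Sorted signature multiset PRS(X):
[⟨2 | 0⟩, ⟨2 | 0⟩, ⟨2 | 0⟩, ⟨2 | 1⟩, ⟨2 | 1⟩, ⟨2 | 1⟩, ⟨2 | 1⟩, ⟨2 | 1⟩, ⟨2 | 1⟩, ⟨2 | 1⟩, ⟨2 | 1⟩, ⟨2 | 1⟩, ⟨2 | 2⟩, ⟨2 | 2⟩]


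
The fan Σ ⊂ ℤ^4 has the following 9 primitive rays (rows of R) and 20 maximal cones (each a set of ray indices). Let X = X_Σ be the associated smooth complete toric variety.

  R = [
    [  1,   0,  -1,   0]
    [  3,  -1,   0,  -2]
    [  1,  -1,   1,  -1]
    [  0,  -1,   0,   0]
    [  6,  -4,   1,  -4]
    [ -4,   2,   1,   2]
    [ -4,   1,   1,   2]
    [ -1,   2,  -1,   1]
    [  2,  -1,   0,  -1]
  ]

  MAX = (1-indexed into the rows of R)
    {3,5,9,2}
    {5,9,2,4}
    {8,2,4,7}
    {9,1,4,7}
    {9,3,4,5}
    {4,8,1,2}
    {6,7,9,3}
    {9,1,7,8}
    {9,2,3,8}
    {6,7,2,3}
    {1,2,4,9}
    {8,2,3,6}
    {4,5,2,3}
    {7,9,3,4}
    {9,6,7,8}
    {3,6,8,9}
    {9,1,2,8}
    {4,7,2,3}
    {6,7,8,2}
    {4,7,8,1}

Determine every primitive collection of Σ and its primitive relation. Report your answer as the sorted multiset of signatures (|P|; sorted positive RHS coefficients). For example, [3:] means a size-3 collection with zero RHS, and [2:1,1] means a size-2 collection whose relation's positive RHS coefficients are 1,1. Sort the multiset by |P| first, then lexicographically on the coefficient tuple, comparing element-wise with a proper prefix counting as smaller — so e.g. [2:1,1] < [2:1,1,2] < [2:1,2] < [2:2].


14 collections generate NE(X_Σ); each relation:

  P = {1,3}:  v_{1} + v_{3} = v_{9}  →  sig = [2:1]
  P = {4,6}:  v_{4} + v_{6} = v_{7}  →  sig = [2:1]
  P = {5,8}:  v_{5} + v_{8} = v_{2} + v_{9}  →  sig = [2:1,1]
  P = {1,6}:  v_{1} + v_{6} = v_{7} + v_{8} + v_{9}  →  sig = [2:1,1,1]
  P = {1,5}:  v_{1} + v_{5} = v_{2} + v_{4} + 2·v_{9}  →  sig = [2:1,1,2]
  P = {5,7}:  v_{5} + v_{7} = 2·v_{3} + v_{4}  →  sig = [2:1,2]
  P = {5,6}:  v_{5} + v_{6} = 2·v_{3}  →  sig = [2:2]
  P = {1,2,7}:  v_{1} + v_{2} + v_{7} = 0  →  sig = [3:]
  P = {3,4,8}:  v_{3} + v_{4} + v_{8} = 0  →  sig = [3:]
  P = {2,7,9}:  v_{2} + v_{7} + v_{9} = v_{3}  →  sig = [3:1]
  P = {3,7,8}:  v_{3} + v_{7} + v_{8} = v_{6}  →  sig = [3:1]
  P = {4,8,9}:  v_{4} + v_{8} + v_{9} = v_{1}  →  sig = [3:1]
  P = {2,6,9}:  v_{2} + v_{6} + v_{9} = 2·v_{3} + v_{8}  →  sig = [3:1,2]
  P = {2,3,4,9}:  v_{2} + v_{3} + v_{4} + v_{9} = v_{5}  →  sig = [4:1]

Signatures (|P|; sorted positive RHS coefficients), sorted:
{ [2:1] ×2,  [2:1,1],  [2:1,1,1],  [2:1,1,2],  [2:1,2],  [2:2],  [3:] ×2,  [3:1] ×3,  [3:1,2],  [4:1] }


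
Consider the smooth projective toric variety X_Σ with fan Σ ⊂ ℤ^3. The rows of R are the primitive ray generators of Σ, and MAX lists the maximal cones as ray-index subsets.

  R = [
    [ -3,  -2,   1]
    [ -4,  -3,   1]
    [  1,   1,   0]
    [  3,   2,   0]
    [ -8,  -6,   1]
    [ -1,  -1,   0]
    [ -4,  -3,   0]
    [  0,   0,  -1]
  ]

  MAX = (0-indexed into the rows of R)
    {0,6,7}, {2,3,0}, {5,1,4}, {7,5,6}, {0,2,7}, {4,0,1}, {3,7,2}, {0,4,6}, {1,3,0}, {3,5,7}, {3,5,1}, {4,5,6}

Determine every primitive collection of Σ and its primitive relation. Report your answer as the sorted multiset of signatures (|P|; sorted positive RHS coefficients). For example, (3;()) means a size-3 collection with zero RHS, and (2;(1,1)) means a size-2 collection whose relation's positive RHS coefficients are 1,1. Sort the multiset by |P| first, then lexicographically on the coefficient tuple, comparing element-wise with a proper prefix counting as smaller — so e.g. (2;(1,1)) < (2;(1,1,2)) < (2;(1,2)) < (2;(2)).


11 minimal non-faces of Δ(Σ) (on 8 rays):

  P = {2,5}:  v_{2} + v_{5} = 0 — sig = (2;())
  P = {0,5}:  v_{0} + v_{5} = v_{1} — sig = (2;(1))
  P = {1,2}:  v_{1} + v_{2} = v_{0} — sig = (2;(1))
  P = {1,6}:  v_{1} + v_{6} = v_{4} — sig = (2;(1))
  P = {1,7}:  v_{1} + v_{7} = v_{6} — sig = (2;(1))
  P = {3,6}:  v_{3} + v_{6} = v_{5} — sig = (2;(1))
  P = {2,4}:  v_{2} + v_{4} = v_{0} + v_{6} — sig = (2;(1,1))
  P = {2,6}:  v_{2} + v_{6} = v_{0} + v_{7} — sig = (2;(1,1))
  P = {3,4}:  v_{3} + v_{4} = v_{1} + v_{5} — sig = (2;(1,1))
  P = {4,7}:  v_{4} + v_{7} = 2·v_{6} — sig = (2;(2))
  P = {0,3,7}:  v_{0} + v_{3} + v_{7} = 0 — sig = (3;())

Sorted signature multiset PRS(X):
    |P|=2: 10 collections, coeffs (), (1), (1), (1), (1), (1), (1,1), (1,1), (1,1), (2)
    |P|=3: 1 collection, coeffs ()


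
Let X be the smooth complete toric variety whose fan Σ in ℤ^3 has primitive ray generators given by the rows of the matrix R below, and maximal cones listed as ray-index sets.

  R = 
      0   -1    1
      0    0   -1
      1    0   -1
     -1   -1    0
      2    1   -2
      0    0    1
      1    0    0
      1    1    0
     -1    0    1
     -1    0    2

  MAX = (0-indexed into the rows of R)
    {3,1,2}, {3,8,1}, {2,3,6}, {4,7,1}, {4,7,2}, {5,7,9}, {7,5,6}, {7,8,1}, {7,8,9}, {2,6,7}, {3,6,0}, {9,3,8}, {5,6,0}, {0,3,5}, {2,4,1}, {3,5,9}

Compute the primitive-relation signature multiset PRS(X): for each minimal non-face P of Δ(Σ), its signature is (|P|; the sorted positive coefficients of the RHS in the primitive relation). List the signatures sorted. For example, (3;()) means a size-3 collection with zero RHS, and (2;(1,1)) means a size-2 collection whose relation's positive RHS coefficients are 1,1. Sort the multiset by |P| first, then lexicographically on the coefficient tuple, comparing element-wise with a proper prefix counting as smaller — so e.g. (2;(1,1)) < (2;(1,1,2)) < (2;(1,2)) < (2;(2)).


Minimal non-faces — 23 found among 10 rays, 16 max cones:

  {1,5}:  v_{1} + v_{5} = 0  so sig = (2;())
  {2,8}:  v_{2} + v_{8} = 0  so sig = (2;())
  {3,7}:  v_{3} + v_{7} = 0  so sig = (2;())
  {1,6}:  v_{1} + v_{6} = v_{2}  so sig = (2;(1))
  {1,9}:  v_{1} + v_{9} = v_{8}  so sig = (2;(1))
  {2,5}:  v_{2} + v_{5} = v_{6}  so sig = (2;(1))
  {2,9}:  v_{2} + v_{9} = v_{5}  so sig = (2;(1))
  {4,9}:  v_{4} + v_{9} = v_{7}  so sig = (2;(1))
  {5,8}:  v_{5} + v_{8} = v_{9}  so sig = (2;(1))
  {6,8}:  v_{6} + v_{8} = v_{5}  so sig = (2;(1))
  {0,1}:  v_{0} + v_{1} = v_{3} + v_{6}  so sig = (2;(1,1))
  {0,4}:  v_{0} + v_{4} = v_{2} + v_{6}  so sig = (2;(1,1))
  {0,7}:  v_{0} + v_{7} = v_{5} + v_{6}  so sig = (2;(1,1))
  {3,4}:  v_{3} + v_{4} = v_{1} + v_{2}  so sig = (2;(1,1))
  {4,5}:  v_{4} + v_{5} = v_{2} + v_{7}  so sig = (2;(1,1))
  {4,8}:  v_{4} + v_{8} = v_{1} + v_{7}  so sig = (2;(1,1))
  {0,2}:  v_{0} + v_{2} = v_{3} + 2·v_{6}  so sig = (2;(1,2))
  {0,8}:  v_{0} + v_{8} = v_{3} + 2·v_{5}  so sig = (2;(1,2))
  {4,6}:  v_{4} + v_{6} = 2·v_{2} + v_{7}  so sig = (2;(1,2))
  {0,9}:  v_{0} + v_{9} = v_{3} + 3·v_{5}  so sig = (2;(1,3))
  {6,9}:  v_{6} + v_{9} = 2·v_{5}  so sig = (2;(2))
  {1,2,7}:  v_{1} + v_{2} + v_{7} = v_{4}  so sig = (3;(1))
  {3,5,6}:  v_{3} + v_{5} + v_{6} = v_{0}  so sig = (3;(1))

so the primitive-relation signature multiset is
    (2;())
    (2;())
    (2;())
    (2;(1))
    (2;(1))
    (2;(1))
    (2;(1))
    (2;(1))
    (2;(1))
    (2;(1))
    (2;(1,1))
    (2;(1,1))
    (2;(1,1))
    (2;(1,1))
    (2;(1,1))
    (2;(1,1))
    (2;(1,2))
    (2;(1,2))
    (2;(1,2))
    (2;(1,3))
    (2;(2))
    (3;(1))
    (3;(1))


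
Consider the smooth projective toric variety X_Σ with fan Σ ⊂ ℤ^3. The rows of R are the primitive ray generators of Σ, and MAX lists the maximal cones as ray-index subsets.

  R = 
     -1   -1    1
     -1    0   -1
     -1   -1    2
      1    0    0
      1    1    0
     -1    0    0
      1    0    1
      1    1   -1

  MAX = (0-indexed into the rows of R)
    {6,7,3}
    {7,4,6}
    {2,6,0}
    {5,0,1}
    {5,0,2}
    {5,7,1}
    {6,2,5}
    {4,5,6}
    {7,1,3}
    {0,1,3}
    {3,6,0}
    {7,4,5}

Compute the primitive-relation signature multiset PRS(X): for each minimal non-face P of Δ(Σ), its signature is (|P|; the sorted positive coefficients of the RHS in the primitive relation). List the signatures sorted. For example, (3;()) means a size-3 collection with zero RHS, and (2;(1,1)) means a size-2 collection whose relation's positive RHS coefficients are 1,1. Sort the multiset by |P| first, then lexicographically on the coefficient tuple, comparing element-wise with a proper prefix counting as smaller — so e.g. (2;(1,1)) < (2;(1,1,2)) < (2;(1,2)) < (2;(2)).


Minimal non-faces — 12 found among 8 rays, 12 max cones:

  {0,7}:  v_{0} + v_{7} = 0  so sig = (2;())
  {1,6}:  v_{1} + v_{6} = 0  so sig = (2;())
  {3,5}:  v_{3} + v_{5} = 0  so sig = (2;())
  {0,4}:  v_{0} + v_{4} = v_{5} + v_{6}  so sig = (2;(1,1))
  {1,2}:  v_{1} + v_{2} = v_{0} + v_{5}  so sig = (2;(1,1))
  {1,4}:  v_{1} + v_{4} = v_{5} + v_{7}  so sig = (2;(1,1))
  {2,3}:  v_{2} + v_{3} = v_{0} + v_{6}  so sig = (2;(1,1))
  {2,7}:  v_{2} + v_{7} = v_{5} + v_{6}  so sig = (2;(1,1))
  {3,4}:  v_{3} + v_{4} = v_{6} + v_{7}  so sig = (2;(1,1))
  {2,4}:  v_{2} + v_{4} = 2·v_{5} + 2·v_{6}  so sig = (2;(2,2))
  {0,5,6}:  v_{0} + v_{5} + v_{6} = v_{2}  so sig = (3;(1))
  {5,6,7}:  v_{5} + v_{6} + v_{7} = v_{4}  so sig = (3;(1))

Signatures (|P|; sorted positive RHS coefficients), sorted:
{ (2;()) ×3,  (2;(1,1)) ×6,  (2;(2,2)),  (3;(1)) ×2 }


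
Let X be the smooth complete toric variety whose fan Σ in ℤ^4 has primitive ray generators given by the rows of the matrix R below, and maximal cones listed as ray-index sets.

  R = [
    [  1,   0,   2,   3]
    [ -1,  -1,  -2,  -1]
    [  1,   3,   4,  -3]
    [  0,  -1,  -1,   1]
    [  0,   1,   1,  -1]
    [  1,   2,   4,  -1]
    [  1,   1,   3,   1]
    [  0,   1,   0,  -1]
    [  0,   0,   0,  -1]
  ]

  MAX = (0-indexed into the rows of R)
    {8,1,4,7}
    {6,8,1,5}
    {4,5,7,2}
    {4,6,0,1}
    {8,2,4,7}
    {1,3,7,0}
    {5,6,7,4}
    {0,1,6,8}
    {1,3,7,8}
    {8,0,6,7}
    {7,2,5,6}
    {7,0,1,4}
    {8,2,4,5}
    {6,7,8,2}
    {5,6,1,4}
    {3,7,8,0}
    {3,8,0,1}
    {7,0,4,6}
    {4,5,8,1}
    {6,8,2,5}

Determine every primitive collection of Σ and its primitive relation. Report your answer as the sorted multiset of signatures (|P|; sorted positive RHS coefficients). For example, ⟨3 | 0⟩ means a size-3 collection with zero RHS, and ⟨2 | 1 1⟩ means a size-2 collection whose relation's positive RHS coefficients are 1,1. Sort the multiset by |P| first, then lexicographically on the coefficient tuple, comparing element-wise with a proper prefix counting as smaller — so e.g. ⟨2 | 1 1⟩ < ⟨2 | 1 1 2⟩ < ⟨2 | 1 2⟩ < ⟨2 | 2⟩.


14 minimal non-faces of Δ(Σ) (on 9 rays):

  • {3,4}:  v_{3} + v_{4} = 0  so sig = ⟨2 | 0⟩
  • {3,5}:  v_{3} + v_{5} = v_{6} + v_{8}  so sig = ⟨2 | 1 1⟩
  • {3,6}:  v_{3} + v_{6} = v_{0} + v_{8}  so sig = ⟨2 | 1 1⟩
  • {0,2}:  v_{0} + v_{2} = 2·v_{6} + v_{7} + v_{8}  so sig = ⟨2 | 1 1 2⟩
  • {2,3}:  v_{2} + v_{3} = v_{6} + v_{7} + 2·v_{8}  so sig = ⟨2 | 1 1 2⟩
  • {0,5}:  v_{0} + v_{5} = 2·v_{6}  so sig = ⟨2 | 2⟩
  • {1,2}:  v_{1} + v_{2} = 2·v_{4} + 2·v_{8}  so sig = ⟨2 | 2 2⟩
  • {0,4,8}:  v_{0} + v_{4} + v_{8} = v_{6}  so sig = ⟨3 | 1⟩
  • {1,6,7}:  v_{1} + v_{6} + v_{7} = v_{4}  so sig = ⟨3 | 1⟩
  • {4,6,8}:  v_{4} + v_{6} + v_{8} = v_{5}  so sig = ⟨3 | 1⟩
  • {5,7,8}:  v_{5} + v_{7} + v_{8} = v_{2}  so sig = ⟨3 | 1⟩
  • {1,5,7}:  v_{1} + v_{5} + v_{7} = 2·v_{4} + v_{8}  so sig = ⟨3 | 1 2⟩
  • {2,4,6}:  v_{2} + v_{4} + v_{6} = 2·v_{5} + v_{7}  so sig = ⟨3 | 1 2⟩
  • {0,1,7,8}:  v_{0} + v_{1} + v_{7} + v_{8} = 0  so sig = ⟨4 | 0⟩

Sorted signature multiset PRS(X):
    |P|=2: 7 collections, coeffs (), (1,1), (1,1), (1,1,2), (1,1,2), (2), (2,2)
    |P|=3: 6 collections, coeffs (1), (1), (1), (1), (1,2), (1,2)
    |P|=4: 1 collection, coeffs ()


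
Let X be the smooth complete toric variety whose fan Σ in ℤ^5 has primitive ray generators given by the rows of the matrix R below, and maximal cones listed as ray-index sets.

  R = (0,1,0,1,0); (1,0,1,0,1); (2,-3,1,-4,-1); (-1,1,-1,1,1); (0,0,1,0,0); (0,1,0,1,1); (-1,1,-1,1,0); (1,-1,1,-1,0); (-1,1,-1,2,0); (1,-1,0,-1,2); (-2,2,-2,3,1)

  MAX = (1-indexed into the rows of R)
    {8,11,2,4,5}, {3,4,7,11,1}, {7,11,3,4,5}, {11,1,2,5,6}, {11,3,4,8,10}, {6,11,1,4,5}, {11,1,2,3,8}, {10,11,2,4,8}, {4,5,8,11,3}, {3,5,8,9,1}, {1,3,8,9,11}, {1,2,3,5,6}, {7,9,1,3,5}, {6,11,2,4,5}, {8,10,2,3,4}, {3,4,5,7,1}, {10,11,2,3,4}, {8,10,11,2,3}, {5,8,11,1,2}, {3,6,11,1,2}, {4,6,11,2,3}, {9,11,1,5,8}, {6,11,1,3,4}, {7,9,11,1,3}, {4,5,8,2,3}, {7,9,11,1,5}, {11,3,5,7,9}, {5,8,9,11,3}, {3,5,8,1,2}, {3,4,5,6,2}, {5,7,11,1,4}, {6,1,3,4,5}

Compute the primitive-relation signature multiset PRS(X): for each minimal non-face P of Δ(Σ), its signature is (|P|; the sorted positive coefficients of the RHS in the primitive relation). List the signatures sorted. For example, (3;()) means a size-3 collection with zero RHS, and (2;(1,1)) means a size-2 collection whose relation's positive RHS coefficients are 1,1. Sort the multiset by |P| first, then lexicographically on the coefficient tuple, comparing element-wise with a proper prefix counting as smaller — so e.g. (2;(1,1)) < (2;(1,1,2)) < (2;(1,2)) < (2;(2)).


Δ(Σ) — 11 vertices, 18 min non-faces:

  {7,8}:  v_{7} + v_{8} = 0 — sig = (2;())
  {2,7}:  v_{2} + v_{7} = v_{6} — sig = (2;(1))
  {4,9}:  v_{4} + v_{9} = v_{11} — sig = (2;(1))
  {6,8}:  v_{6} + v_{8} = v_{2} — sig = (2;(1))
  {6,7}:  v_{6} + v_{7} = v_{1} + v_{4} — sig = (2;(1,1))
  {6,9}:  v_{6} + v_{9} = v_{1} + v_{8} + v_{11} — sig = (2;(1,1,1))
  {1,10}:  v_{1} + v_{10} = v_{2} + v_{3} + v_{6} + v_{11} — sig = (2;(1,1,1,1))
  {7,10}:  v_{7} + v_{10} = v_{2} + v_{3} + v_{4} + v_{11} — sig = (2;(1,1,1,1))
  {6,10}:  v_{6} + v_{10} = 2·v_{2} + v_{3} + v_{4} + v_{11} — sig = (2;(1,1,1,2))
  {9,10}:  v_{9} + v_{10} = v_{2} + v_{3} + v_{8} + 2·v_{11} — sig = (2;(1,1,1,2))
  {2,9}:  v_{2} + v_{9} = v_{1} + 2·v_{8} + v_{11} — sig = (2;(1,1,2))
  {5,10}:  v_{5} + v_{10} = 2·v_{4} + 3·v_{8} — sig = (2;(2,3))
  {1,4,8}:  v_{1} + v_{4} + v_{8} = v_{6} — sig = (3;(1))
  {1,2,4}:  v_{1} + v_{2} + v_{4} = 2·v_{6} — sig = (3;(2))
  {1,3,5,11}:  v_{1} + v_{3} + v_{5} + v_{11} = 0 — sig = (4;())
  {3,5,6,11}:  v_{3} + v_{5} + v_{6} + v_{11} = v_{4} + v_{8} — sig = (4;(1,1))
  {2,3,5,11}:  v_{2} + v_{3} + v_{5} + v_{11} = v_{4} + 2·v_{8} — sig = (4;(1,2))
  {2,3,4,8,11}:  v_{2} + v_{3} + v_{4} + v_{8} + v_{11} = v_{10} — sig = (5;(1))

Hence PRS(X_Σ) =
{ (2;()),  (2;(1)) ×3,  (2;(1,1)),  (2;(1,1,1)),  (2;(1,1,1,1)) ×2,  (2;(1,1,1,2)) ×2,  (2;(1,1,2)),  (2;(2,3)),  (3;(1)),  (3;(2)),  (4;()),  (4;(1,1)),  (4;(1,2)),  (5;(1)) }


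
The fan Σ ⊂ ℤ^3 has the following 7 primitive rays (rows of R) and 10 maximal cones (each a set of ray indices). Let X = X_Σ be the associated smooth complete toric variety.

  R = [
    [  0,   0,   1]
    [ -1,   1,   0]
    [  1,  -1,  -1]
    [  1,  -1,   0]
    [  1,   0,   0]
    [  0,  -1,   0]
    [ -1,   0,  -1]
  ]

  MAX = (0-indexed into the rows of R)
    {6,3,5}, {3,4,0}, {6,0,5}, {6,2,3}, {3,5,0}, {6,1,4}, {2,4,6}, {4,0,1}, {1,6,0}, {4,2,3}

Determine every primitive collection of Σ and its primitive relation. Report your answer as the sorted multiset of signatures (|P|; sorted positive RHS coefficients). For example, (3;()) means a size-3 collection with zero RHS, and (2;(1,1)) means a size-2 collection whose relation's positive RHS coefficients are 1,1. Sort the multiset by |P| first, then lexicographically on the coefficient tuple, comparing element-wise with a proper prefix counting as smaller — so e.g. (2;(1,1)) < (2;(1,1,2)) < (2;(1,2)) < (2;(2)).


Σ has 9 primitive collections:

  P = {1,3}:  v_{1} + v_{3} = 0 — sig = (2;())
  P = {0,2}:  v_{0} + v_{2} = v_{3} — sig = (2;(1))
  P = {4,5}:  v_{4} + v_{5} = v_{3} — sig = (2;(1))
  P = {1,2}:  v_{1} + v_{2} = v_{4} + v_{6} — sig = (2;(1,1))
  P = {1,5}:  v_{1} + v_{5} = v_{0} + v_{6} — sig = (2;(1,1))
  P = {2,5}:  v_{2} + v_{5} = 2·v_{3} + v_{6} — sig = (2;(1,2))
  P = {0,4,6}:  v_{0} + v_{4} + v_{6} = 0 — sig = (3;())
  P = {0,3,6}:  v_{0} + v_{3} + v_{6} = v_{5} — sig = (3;(1))
  P = {3,4,6}:  v_{3} + v_{4} + v_{6} = v_{2} — sig = (3;(1))

Sorted signature multiset PRS(X):
[(2;()), (2;(1)), (2;(1)), (2;(1,1)), (2;(1,1)), (2;(1,2)), (3;()), (3;(1)), (3;(1))]


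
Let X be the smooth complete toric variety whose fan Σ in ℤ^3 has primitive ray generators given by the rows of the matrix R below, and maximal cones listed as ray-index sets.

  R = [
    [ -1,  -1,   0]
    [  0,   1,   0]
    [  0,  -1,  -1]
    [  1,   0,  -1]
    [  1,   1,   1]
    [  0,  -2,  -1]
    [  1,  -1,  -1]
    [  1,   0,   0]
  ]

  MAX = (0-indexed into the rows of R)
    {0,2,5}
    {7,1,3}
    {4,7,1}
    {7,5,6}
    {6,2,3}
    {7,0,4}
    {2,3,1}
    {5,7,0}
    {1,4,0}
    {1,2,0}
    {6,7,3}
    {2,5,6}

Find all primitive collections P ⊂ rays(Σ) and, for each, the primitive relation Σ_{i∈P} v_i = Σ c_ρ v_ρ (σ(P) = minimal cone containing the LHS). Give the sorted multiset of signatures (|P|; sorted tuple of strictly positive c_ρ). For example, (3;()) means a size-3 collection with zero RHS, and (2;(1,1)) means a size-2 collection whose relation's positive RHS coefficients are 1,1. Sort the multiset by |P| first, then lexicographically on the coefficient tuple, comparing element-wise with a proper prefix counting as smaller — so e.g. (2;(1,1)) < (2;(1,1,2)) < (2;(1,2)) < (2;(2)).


Δ(Σ) — 8 vertices, 11 min non-faces:

  P = {0,3}:  v_{0} + v_{3} = v_{2}  ⟹  sig = (2;(1))
  P = {0,6}:  v_{0} + v_{6} = v_{5}  ⟹  sig = (2;(1))
  P = {1,5}:  v_{1} + v_{5} = v_{2}  ⟹  sig = (2;(1))
  P = {1,6}:  v_{1} + v_{6} = v_{3}  ⟹  sig = (2;(1))
  P = {2,4}:  v_{2} + v_{4} = v_{7}  ⟹  sig = (2;(1))
  P = {2,7}:  v_{2} + v_{7} = v_{6}  ⟹  sig = (2;(1))
  P = {3,5}:  v_{3} + v_{5} = v_{2} + v_{6}  ⟹  sig = (2;(1,1))
  P = {3,4}:  v_{3} + v_{4} = v_{1} + 2·v_{7}  ⟹  sig = (2;(1,2))
  P = {4,5}:  v_{4} + v_{5} = v_{0} + 2·v_{7}  ⟹  sig = (2;(1,2))
  P = {4,6}:  v_{4} + v_{6} = 2·v_{7}  ⟹  sig = (2;(2))
  P = {0,1,7}:  v_{0} + v_{1} + v_{7} = 0  ⟹  sig = (3;())

Sorted signature multiset PRS(X):
    (2;(1))
    (2;(1))
    (2;(1))
    (2;(1))
    (2;(1))
    (2;(1))
    (2;(1,1))
    (2;(1,2))
    (2;(1,2))
    (2;(2))
    (3;())


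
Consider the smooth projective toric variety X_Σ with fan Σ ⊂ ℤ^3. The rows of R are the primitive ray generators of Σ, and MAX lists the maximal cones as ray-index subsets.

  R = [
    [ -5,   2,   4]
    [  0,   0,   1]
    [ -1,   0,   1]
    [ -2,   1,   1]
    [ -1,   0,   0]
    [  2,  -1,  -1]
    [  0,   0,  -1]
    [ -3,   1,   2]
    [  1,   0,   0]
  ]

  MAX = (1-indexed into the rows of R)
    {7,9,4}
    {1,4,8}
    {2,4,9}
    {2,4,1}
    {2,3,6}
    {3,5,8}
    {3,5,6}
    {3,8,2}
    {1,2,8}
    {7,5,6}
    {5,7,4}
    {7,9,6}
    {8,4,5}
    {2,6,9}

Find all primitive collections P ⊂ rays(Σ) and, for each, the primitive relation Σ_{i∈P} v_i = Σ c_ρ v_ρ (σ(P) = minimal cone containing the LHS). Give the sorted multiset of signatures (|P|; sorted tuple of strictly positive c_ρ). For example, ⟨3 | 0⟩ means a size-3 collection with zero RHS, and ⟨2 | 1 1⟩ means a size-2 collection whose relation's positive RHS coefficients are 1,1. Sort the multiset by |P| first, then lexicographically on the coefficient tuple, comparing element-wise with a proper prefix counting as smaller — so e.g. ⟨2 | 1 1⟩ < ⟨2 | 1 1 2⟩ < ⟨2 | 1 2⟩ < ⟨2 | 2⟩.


16 minimal non-faces of Δ(Σ) (on 9 rays):

  • {2,7}:  v_{2} + v_{7} = 0  ⟹  sig = ⟨2 | 0⟩
  • {4,6}:  v_{4} + v_{6} = 0  ⟹  sig = ⟨2 | 0⟩
  • {5,9}:  v_{5} + v_{9} = 0  ⟹  sig = ⟨2 | 0⟩
  • {2,5}:  v_{2} + v_{5} = v_{3}  ⟹  sig = ⟨2 | 1⟩
  • {3,4}:  v_{3} + v_{4} = v_{8}  ⟹  sig = ⟨2 | 1⟩
  • {3,7}:  v_{3} + v_{7} = v_{5}  ⟹  sig = ⟨2 | 1⟩
  • {3,9}:  v_{3} + v_{9} = v_{2}  ⟹  sig = ⟨2 | 1⟩
  • {6,8}:  v_{6} + v_{8} = v_{3}  ⟹  sig = ⟨2 | 1⟩
  • {1,6}:  v_{1} + v_{6} = v_{2} + v_{8}  ⟹  sig = ⟨2 | 1 1⟩
  • {1,7}:  v_{1} + v_{7} = v_{4} + v_{8}  ⟹  sig = ⟨2 | 1 1⟩
  • {7,8}:  v_{7} + v_{8} = v_{4} + v_{5}  ⟹  sig = ⟨2 | 1 1⟩
  • {8,9}:  v_{8} + v_{9} = v_{2} + v_{4}  ⟹  sig = ⟨2 | 1 1⟩
  • {1,3}:  v_{1} + v_{3} = v_{2} + 2·v_{8}  ⟹  sig = ⟨2 | 1 2⟩
  • {1,5}:  v_{1} + v_{5} = 2·v_{8}  ⟹  sig = ⟨2 | 2⟩
  • {1,9}:  v_{1} + v_{9} = 2·v_{2} + 2·v_{4}  ⟹  sig = ⟨2 | 2 2⟩
  • {2,4,8}:  v_{2} + v_{4} + v_{8} = v_{1}  ⟹  sig = ⟨3 | 1⟩

Signatures (|P|; sorted positive RHS coefficients), sorted:
    |P|=2: 15 collections, coeffs (), (), (), (1), (1), (1), (1), (1), (1,1), (1,1), (1,1), (1,1), (1,2), (2), (2,2)
    |P|=3: 1 collection, coeffs (1)


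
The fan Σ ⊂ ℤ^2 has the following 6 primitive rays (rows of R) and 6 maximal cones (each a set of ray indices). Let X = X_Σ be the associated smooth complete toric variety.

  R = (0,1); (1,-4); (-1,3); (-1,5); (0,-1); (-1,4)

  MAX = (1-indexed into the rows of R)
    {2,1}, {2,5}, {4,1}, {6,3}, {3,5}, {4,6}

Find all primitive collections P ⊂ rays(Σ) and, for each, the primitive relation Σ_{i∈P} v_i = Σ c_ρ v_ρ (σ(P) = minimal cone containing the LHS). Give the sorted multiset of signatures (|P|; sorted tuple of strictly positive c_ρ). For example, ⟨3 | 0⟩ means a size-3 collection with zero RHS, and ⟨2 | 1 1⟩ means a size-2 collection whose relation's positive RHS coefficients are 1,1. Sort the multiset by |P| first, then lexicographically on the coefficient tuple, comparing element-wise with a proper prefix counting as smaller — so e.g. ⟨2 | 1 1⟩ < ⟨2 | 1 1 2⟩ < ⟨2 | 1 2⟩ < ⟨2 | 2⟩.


Δ(Σ) — 6 vertices, 9 min non-faces:

  P={1,5}:  v_{1} + v_{5} = 0  so sig = ⟨2 | 0⟩
  P={2,6}:  v_{2} + v_{6} = 0  so sig = ⟨2 | 0⟩
  P={1,3}:  v_{1} + v_{3} = v_{6}  so sig = ⟨2 | 1⟩
  P={1,6}:  v_{1} + v_{6} = v_{4}  so sig = ⟨2 | 1⟩
  P={2,3}:  v_{2} + v_{3} = v_{5}  so sig = ⟨2 | 1⟩
  P={2,4}:  v_{2} + v_{4} = v_{1}  so sig = ⟨2 | 1⟩
  P={4,5}:  v_{4} + v_{5} = v_{6}  so sig = ⟨2 | 1⟩
  P={5,6}:  v_{5} + v_{6} = v_{3}  so sig = ⟨2 | 1⟩
  P={3,4}:  v_{3} + v_{4} = 2·v_{6}  so sig = ⟨2 | 2⟩

Hence PRS(X_Σ) =
[⟨2 | 0⟩, ⟨2 | 0⟩, ⟨2 | 1⟩, ⟨2 | 1⟩, ⟨2 | 1⟩, ⟨2 | 1⟩, ⟨2 | 1⟩, ⟨2 | 1⟩, ⟨2 | 2⟩]


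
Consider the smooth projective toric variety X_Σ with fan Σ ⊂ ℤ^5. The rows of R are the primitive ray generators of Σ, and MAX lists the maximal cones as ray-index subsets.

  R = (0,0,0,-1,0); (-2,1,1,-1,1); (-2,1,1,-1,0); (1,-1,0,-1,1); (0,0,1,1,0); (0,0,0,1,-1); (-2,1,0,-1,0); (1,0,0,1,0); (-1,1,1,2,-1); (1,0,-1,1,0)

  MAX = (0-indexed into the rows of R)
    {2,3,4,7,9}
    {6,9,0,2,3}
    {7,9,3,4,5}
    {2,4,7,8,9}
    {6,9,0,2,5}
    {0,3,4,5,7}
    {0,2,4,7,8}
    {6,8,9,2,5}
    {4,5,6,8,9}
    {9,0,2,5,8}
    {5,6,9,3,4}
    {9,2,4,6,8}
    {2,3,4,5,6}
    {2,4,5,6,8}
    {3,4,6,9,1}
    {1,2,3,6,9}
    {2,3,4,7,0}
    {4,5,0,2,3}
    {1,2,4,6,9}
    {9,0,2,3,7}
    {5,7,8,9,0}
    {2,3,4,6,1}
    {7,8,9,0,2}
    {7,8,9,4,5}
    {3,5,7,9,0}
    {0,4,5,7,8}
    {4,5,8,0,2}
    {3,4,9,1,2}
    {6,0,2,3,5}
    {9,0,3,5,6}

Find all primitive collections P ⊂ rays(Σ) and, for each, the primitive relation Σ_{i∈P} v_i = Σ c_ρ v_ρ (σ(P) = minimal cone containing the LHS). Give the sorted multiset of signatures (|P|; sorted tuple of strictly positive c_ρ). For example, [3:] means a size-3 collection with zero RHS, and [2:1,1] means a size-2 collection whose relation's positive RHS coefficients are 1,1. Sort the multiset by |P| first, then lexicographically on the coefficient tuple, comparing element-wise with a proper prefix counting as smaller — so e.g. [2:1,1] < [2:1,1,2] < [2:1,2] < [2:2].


Σ has 13 primitive collections:

  • {3,8}:  v_{3} + v_{8} = v_{4}  ⟹  sig = [2:1]
  • {1,5}:  v_{1} + v_{5} = v_{4} + v_{6}  ⟹  sig = [2:1,1]
  • {6,7}:  v_{6} + v_{7} = v_{2} + v_{9}  ⟹  sig = [2:1,1]
  • {1,8}:  v_{1} + v_{8} = v_{2} + 2·v_{4} + v_{6} + v_{9}  ⟹  sig = [2:1,1,1,2]
  • {0,1}:  v_{0} + v_{1} = 2·v_{2} + v_{3} + v_{9}  ⟹  sig = [2:1,1,2]
  • {1,7}:  v_{1} + v_{7} = 2·v_{2} + v_{3} + v_{4} + 2·v_{9}  ⟹  sig = [2:1,1,2,2]
  • {0,4,6}:  v_{0} + v_{4} + v_{6} = v_{2}  ⟹  sig = [3:1]
  • {0,4,9}:  v_{0} + v_{4} + v_{9} = v_{7}  ⟹  sig = [3:1]
  • {2,5,7}:  v_{2} + v_{5} + v_{7} = v_{0} + v_{8}  ⟹  sig = [3:1,1]
  • {0,6,8}:  v_{0} + v_{6} + v_{8} = 2·v_{2} + v_{5} + v_{9}  ⟹  sig = [3:1,1,2]
  • {2,3,5,9}:  v_{2} + v_{3} + v_{5} + v_{9} = 0  ⟹  sig = [4:]
  • {2,4,5,9}:  v_{2} + v_{4} + v_{5} + v_{9} = v_{8}  ⟹  sig = [4:1]
  • {2,3,4,6,9}:  v_{2} + v_{3} + v_{4} + v_{6} + v_{9} = v_{1}  ⟹  sig = [5:1]

Signatures (|P|; sorted positive RHS coefficients), sorted:
[[2:1], [2:1,1], [2:1,1], [2:1,1,1,2], [2:1,1,2], [2:1,1,2,2], [3:1], [3:1], [3:1,1], [3:1,1,2], [4:], [4:1], [5:1]]


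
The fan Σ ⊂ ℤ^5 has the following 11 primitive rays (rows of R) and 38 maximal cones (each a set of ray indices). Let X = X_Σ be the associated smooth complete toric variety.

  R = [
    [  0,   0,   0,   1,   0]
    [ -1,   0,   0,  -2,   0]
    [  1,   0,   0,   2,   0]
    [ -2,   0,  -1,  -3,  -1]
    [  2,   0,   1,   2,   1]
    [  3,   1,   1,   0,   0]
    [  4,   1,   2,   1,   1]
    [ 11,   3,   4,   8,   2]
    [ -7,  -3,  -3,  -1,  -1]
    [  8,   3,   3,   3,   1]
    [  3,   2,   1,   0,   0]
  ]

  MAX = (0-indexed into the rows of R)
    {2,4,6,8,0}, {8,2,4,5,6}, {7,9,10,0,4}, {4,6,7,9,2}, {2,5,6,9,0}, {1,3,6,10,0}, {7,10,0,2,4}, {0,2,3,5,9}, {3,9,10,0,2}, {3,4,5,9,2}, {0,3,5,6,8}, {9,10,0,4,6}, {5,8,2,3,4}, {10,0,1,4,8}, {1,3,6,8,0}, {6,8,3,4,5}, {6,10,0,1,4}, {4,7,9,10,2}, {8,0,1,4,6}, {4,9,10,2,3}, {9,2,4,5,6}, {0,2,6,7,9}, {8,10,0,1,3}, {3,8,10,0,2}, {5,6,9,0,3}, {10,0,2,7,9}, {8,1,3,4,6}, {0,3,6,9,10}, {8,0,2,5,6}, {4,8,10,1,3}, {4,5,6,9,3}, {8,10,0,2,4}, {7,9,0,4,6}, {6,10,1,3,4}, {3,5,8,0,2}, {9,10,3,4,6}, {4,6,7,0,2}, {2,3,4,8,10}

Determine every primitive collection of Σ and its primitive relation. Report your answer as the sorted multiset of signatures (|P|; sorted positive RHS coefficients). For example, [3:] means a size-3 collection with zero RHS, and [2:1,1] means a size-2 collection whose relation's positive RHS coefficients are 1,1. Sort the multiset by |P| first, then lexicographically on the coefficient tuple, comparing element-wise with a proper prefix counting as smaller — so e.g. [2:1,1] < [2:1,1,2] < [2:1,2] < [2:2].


|primitive collections| = 16. Relations:

  P = {1,2}:  v_{1} + v_{2} = 0  →  sig = [2:]
  P = {8,9}:  v_{8} + v_{9} = v_{2}  →  sig = [2:1]
  P = {1,5}:  v_{1} + v_{5} = v_{3} + v_{6}  →  sig = [2:1,1]
  P = {1,9}:  v_{1} + v_{9} = v_{6} + v_{10}  →  sig = [2:1,1]
  P = {3,7}:  v_{3} + v_{7} = v_{2} + v_{9}  →  sig = [2:1,1]
  P = {5,10}:  v_{5} + v_{10} = v_{3} + v_{9}  →  sig = [2:1,1]
  P = {1,7}:  v_{1} + v_{7} = v_{0} + v_{4} + v_{9}  →  sig = [2:1,1,1]
  P = {5,7}:  v_{5} + v_{7} = 2·v_{2} + v_{6} + v_{9}  →  sig = [2:1,1,2]
  P = {7,8}:  v_{7} + v_{8} = v_{0} + 2·v_{2} + v_{4}  →  sig = [2:1,1,2]
  P = {0,3,4}:  v_{0} + v_{3} + v_{4} = 0  →  sig = [3:]
  P = {6,8,10}:  v_{6} + v_{8} + v_{10} = 0  →  sig = [3:]
  P = {2,3,6}:  v_{2} + v_{3} + v_{6} = v_{5}  →  sig = [3:1]
  P = {2,6,10}:  v_{2} + v_{6} + v_{10} = v_{9}  →  sig = [3:1]
  P = {0,4,5}:  v_{0} + v_{4} + v_{5} = v_{2} + v_{6}  →  sig = [3:1,1]
  P = {6,7,10}:  v_{6} + v_{7} + v_{10} = v_{0} + v_{4} + 2·v_{9}  →  sig = [3:1,1,2]
  P = {0,2,4,9}:  v_{0} + v_{2} + v_{4} + v_{9} = v_{7}  →  sig = [4:1]

Sorted signature multiset PRS(X):
[[2:], [2:1], [2:1,1], [2:1,1], [2:1,1], [2:1,1], [2:1,1,1], [2:1,1,2], [2:1,1,2], [3:], [3:], [3:1], [3:1], [3:1,1], [3:1,1,2], [4:1]]


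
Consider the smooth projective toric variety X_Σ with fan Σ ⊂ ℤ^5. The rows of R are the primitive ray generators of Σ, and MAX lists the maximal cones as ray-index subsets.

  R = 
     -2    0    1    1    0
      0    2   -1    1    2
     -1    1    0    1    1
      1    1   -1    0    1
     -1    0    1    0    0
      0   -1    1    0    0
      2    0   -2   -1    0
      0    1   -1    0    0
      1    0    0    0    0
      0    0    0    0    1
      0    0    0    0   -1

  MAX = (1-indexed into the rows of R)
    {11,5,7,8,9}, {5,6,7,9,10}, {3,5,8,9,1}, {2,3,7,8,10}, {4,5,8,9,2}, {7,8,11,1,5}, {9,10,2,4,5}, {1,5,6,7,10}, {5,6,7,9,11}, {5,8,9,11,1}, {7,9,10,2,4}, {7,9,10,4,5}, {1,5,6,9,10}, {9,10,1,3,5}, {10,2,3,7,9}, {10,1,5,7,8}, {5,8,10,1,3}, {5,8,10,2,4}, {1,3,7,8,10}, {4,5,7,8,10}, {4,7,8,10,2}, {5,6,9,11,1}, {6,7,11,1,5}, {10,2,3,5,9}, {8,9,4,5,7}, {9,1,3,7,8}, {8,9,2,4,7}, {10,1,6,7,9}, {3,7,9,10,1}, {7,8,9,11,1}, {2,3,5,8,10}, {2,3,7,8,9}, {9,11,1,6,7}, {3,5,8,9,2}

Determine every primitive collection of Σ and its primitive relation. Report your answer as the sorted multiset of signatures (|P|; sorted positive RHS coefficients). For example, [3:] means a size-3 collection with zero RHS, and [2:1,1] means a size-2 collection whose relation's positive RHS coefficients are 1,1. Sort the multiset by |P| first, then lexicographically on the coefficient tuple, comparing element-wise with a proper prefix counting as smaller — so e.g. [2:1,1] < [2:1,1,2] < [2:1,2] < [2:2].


The 15 primitive collections of Σ (r=11, n=5):

  P = {6,8}:  v_{6} + v_{8} = 0  ⇒ sig = [2:]
  P = {10,11}:  v_{10} + v_{11} = 0  ⇒ sig = [2:]
  P = {1,4}:  v_{1} + v_{4} = v_{3}  ⇒ sig = [2:1]
  P = {3,4}:  v_{3} + v_{4} = v_{2}  ⇒ sig = [2:1]
  P = {4,6}:  v_{4} + v_{6} = v_{9} + v_{10}  ⇒ sig = [2:1,1]
  P = {4,11}:  v_{4} + v_{11} = v_{8} + v_{9}  ⇒ sig = [2:1,1]
  P = {2,6}:  v_{2} + v_{6} = v_{3} + v_{9} + v_{10}  ⇒ sig = [2:1,1,1]
  P = {2,11}:  v_{2} + v_{11} = v_{3} + v_{8} + v_{9}  ⇒ sig = [2:1,1,1]
  P = {3,6}:  v_{3} + v_{6} = v_{1} + v_{9} + v_{10}  ⇒ sig = [2:1,1,1]
  P = {3,11}:  v_{3} + v_{11} = v_{1} + v_{8} + v_{9}  ⇒ sig = [2:1,1,1]
  P = {1,2}:  v_{1} + v_{2} = 2·v_{3}  ⇒ sig = [2:2]
  P = {8,9,10}:  v_{8} + v_{9} + v_{10} = v_{4}  ⇒ sig = [3:1]
  P = {3,5,7}:  v_{3} + v_{5} + v_{7} = v_{8} + v_{10}  ⇒ sig = [3:1,1]
  P = {2,5,7}:  v_{2} + v_{5} + v_{7} = v_{4} + v_{8} + v_{10}  ⇒ sig = [3:1,1,1]
  P = {1,5,7,9}:  v_{1} + v_{5} + v_{7} + v_{9} = 0  ⇒ sig = [4:]

so the primitive-relation signature multiset is
    [2:]
    [2:]
    [2:1]
    [2:1]
    [2:1,1]
    [2:1,1]
    [2:1,1,1]
    [2:1,1,1]
    [2:1,1,1]
    [2:1,1,1]
    [2:2]
    [3:1]
    [3:1,1]
    [3:1,1,1]
    [4:]


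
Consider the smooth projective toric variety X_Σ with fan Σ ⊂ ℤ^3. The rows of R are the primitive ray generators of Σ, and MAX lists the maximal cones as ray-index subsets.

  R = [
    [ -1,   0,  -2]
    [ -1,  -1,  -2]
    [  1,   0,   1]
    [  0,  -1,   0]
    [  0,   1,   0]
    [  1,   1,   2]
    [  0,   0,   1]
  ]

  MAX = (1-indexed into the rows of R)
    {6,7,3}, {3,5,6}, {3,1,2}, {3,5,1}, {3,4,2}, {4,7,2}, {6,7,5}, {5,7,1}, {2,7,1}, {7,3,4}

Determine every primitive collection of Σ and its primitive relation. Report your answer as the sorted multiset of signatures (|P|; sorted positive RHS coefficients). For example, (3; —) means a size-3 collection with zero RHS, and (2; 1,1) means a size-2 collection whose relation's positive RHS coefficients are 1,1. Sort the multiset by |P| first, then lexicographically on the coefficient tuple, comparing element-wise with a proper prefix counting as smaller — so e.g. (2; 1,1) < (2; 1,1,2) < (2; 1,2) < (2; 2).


9 collections generate NE(X_Σ); each relation:

  {2,6}:  v_{2} + v_{6} = 0 — sig = (2; —)
  {4,5}:  v_{4} + v_{5} = 0 — sig = (2; —)
  {1,4}:  v_{1} + v_{4} = v_{2} — sig = (2; 1)
  {1,6}:  v_{1} + v_{6} = v_{5} — sig = (2; 1)
  {2,5}:  v_{2} + v_{5} = v_{1} — sig = (2; 1)
  {4,6}:  v_{4} + v_{6} = v_{3} + v_{7} — sig = (2; 1,1)
  {1,3,7}:  v_{1} + v_{3} + v_{7} = 0 — sig = (3; —)
  {2,3,7}:  v_{2} + v_{3} + v_{7} = v_{4} — sig = (3; 1)
  {3,5,7}:  v_{3} + v_{5} + v_{7} = v_{6} — sig = (3; 1)

Sorted signature multiset PRS(X):
{ (2; —) ×2,  (2; 1) ×3,  (2; 1,1),  (3; —),  (3; 1) ×2 }


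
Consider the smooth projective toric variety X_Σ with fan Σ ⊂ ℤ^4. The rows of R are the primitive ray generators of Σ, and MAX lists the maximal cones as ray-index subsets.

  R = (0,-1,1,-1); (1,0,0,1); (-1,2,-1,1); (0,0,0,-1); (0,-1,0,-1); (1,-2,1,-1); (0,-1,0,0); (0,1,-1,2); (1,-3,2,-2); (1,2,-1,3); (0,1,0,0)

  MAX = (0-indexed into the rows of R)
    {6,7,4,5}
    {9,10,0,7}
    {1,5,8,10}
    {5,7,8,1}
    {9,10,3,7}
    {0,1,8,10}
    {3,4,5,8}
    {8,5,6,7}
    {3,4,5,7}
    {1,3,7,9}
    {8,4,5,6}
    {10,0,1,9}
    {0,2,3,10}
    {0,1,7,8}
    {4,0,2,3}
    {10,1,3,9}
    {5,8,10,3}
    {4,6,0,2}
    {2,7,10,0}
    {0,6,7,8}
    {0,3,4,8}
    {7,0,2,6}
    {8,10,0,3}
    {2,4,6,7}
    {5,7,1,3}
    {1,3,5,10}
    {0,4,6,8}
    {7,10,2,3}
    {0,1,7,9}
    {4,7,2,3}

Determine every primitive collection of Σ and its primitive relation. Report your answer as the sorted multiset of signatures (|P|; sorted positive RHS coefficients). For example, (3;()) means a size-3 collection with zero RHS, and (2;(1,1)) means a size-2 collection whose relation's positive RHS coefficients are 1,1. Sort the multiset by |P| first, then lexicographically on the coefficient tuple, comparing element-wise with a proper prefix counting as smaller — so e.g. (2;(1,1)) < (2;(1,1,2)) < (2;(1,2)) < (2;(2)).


Σ has 24 primitive collections:

  P = {2,5}:  v_{2} + v_{5} = 0  so sig = (2;())
  P = {6,10}:  v_{6} + v_{10} = 0  so sig = (2;())
  P = {0,5}:  v_{0} + v_{5} = v_{8}  so sig = (2;(1))
  P = {2,8}:  v_{2} + v_{8} = v_{0}  so sig = (2;(1))
  P = {3,6}:  v_{3} + v_{6} = v_{4}  so sig = (2;(1))
  P = {4,10}:  v_{4} + v_{10} = v_{3}  so sig = (2;(1))
  P = {1,2}:  v_{1} + v_{2} = v_{7} + v_{10}  so sig = (2;(1,1))
  P = {1,6}:  v_{1} + v_{6} = v_{5} + v_{7}  so sig = (2;(1,1))
  P = {6,9}:  v_{6} + v_{9} = v_{1} + v_{7}  so sig = (2;(1,1))
  P = {1,4}:  v_{1} + v_{4} = v_{3} + v_{5} + v_{7}  so sig = (2;(1,1,1))
  P = {4,9}:  v_{4} + v_{9} = v_{1} + v_{3} + v_{7}  so sig = (2;(1,1,1))
  P = {8,9}:  v_{8} + v_{9} = v_{0} + 2·v_{1}  so sig = (2;(1,2))
  P = {5,9}:  v_{5} + v_{9} = 2·v_{1}  so sig = (2;(2))
  P = {2,9}:  v_{2} + v_{9} = 2·v_{7} + 2·v_{10}  so sig = (2;(2,2))
  P = {0,3,7}:  v_{0} + v_{3} + v_{7} = 0  so sig = (3;())
  P = {0,4,7}:  v_{0} + v_{4} + v_{7} = v_{6}  so sig = (3;(1))
  P = {1,7,10}:  v_{1} + v_{7} + v_{10} = v_{9}  so sig = (3;(1))
  P = {3,7,8}:  v_{3} + v_{7} + v_{8} = v_{5}  so sig = (3;(1))
  P = {5,7,10}:  v_{5} + v_{7} + v_{10} = v_{1}  so sig = (3;(1))
  P = {0,1,3}:  v_{0} + v_{1} + v_{3} = v_{5} + v_{10}  so sig = (3;(1,1))
  P = {0,3,9}:  v_{0} + v_{3} + v_{9} = v_{1} + v_{10}  so sig = (3;(1,1))
  P = {4,7,8}:  v_{4} + v_{7} + v_{8} = v_{5} + v_{6}  so sig = (3;(1,1))
  P = {7,8,10}:  v_{7} + v_{8} + v_{10} = v_{0} + v_{1}  so sig = (3;(1,1))
  P = {1,3,8}:  v_{1} + v_{3} + v_{8} = 2·v_{5} + v_{10}  so sig = (3;(1,2))

Hence PRS(X_Σ) =
[(2;()), (2;()), (2;(1)), (2;(1)), (2;(1)), (2;(1)), (2;(1,1)), (2;(1,1)), (2;(1,1)), (2;(1,1,1)), (2;(1,1,1)), (2;(1,2)), (2;(2)), (2;(2,2)), (3;()), (3;(1)), (3;(1)), (3;(1)), (3;(1)), (3;(1,1)), (3;(1,1)), (3;(1,1)), (3;(1,1)), (3;(1,2))]


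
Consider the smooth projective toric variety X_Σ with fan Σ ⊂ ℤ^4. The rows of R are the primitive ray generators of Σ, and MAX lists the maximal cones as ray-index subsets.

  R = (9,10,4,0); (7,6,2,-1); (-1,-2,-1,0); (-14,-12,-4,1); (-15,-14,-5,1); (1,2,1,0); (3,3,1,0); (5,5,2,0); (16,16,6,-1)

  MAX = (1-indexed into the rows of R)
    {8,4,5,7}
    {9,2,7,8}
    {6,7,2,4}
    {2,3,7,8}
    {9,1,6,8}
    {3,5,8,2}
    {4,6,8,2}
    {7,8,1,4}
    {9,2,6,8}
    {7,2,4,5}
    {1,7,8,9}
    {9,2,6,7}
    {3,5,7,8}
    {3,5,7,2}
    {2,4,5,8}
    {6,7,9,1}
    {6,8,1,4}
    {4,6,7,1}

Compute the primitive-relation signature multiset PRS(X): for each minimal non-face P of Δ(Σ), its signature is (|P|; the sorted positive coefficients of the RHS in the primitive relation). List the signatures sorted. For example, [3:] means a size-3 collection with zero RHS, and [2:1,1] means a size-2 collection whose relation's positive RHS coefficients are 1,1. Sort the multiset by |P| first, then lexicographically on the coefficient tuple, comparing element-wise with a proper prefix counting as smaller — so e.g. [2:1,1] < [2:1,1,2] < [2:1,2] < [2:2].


Δ(Σ) — 9 vertices, 12 min non-faces:

  {3,6}:  v_{3} + v_{6} = 0  →  sig = [2:]
  {1,2}:  v_{1} + v_{2} = v_{9}  →  sig = [2:1]
  {3,4}:  v_{3} + v_{4} = v_{5}  →  sig = [2:1]
  {5,6}:  v_{5} + v_{6} = v_{4}  →  sig = [2:1]
  {5,9}:  v_{5} + v_{9} = v_{6}  →  sig = [2:1]
  {1,3}:  v_{1} + v_{3} = v_{7} + v_{8}  →  sig = [2:1,1]
  {1,5}:  v_{1} + v_{5} = v_{4} + v_{7} + v_{8}  →  sig = [2:1,1,1]
  {3,9}:  v_{3} + v_{9} = v_{2} + v_{7} + v_{8}  →  sig = [2:1,1,1]
  {4,9}:  v_{4} + v_{9} = 2·v_{6}  →  sig = [2:2]
  {6,7,8}:  v_{6} + v_{7} + v_{8} = v_{1}  →  sig = [3:1]
  {2,5,7,8}:  v_{2} + v_{5} + v_{7} + v_{8} = 0  →  sig = [4:]
  {2,4,7,8}:  v_{2} + v_{4} + v_{7} + v_{8} = v_{6}  →  sig = [4:1]

Hence PRS(X_Σ) =
    [2:]
    [2:1]
    [2:1]
    [2:1]
    [2:1]
    [2:1,1]
    [2:1,1,1]
    [2:1,1,1]
    [2:2]
    [3:1]
    [4:]
    [4:1]


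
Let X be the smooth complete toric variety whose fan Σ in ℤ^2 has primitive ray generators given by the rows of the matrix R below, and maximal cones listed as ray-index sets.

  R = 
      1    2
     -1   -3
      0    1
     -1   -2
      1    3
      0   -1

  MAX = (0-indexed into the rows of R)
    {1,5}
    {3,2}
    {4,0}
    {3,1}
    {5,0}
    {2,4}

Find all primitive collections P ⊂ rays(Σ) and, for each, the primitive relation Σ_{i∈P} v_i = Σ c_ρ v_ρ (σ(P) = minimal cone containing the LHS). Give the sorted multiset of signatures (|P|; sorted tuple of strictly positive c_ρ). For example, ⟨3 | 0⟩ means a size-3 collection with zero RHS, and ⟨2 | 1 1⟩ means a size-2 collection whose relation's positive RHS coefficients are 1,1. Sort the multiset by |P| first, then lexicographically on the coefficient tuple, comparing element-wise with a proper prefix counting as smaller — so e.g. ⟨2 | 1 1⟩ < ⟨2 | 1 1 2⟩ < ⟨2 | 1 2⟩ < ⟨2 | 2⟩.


Σ has 9 primitive collections:

  P={0,3}:  v_{0} + v_{3} = 0  →  sig = ⟨2 | 0⟩
  P={1,4}:  v_{1} + v_{4} = 0  →  sig = ⟨2 | 0⟩
  P={2,5}:  v_{2} + v_{5} = 0  →  sig = ⟨2 | 0⟩
  P={0,1}:  v_{0} + v_{1} = v_{5}  →  sig = ⟨2 | 1⟩
  P={0,2}:  v_{0} + v_{2} = v_{4}  →  sig = ⟨2 | 1⟩
  P={1,2}:  v_{1} + v_{2} = v_{3}  →  sig = ⟨2 | 1⟩
  P={3,4}:  v_{3} + v_{4} = v_{2}  →  sig = ⟨2 | 1⟩
  P={3,5}:  v_{3} + v_{5} = v_{1}  →  sig = ⟨2 | 1⟩
  P={4,5}:  v_{4} + v_{5} = v_{0}  →  sig = ⟨2 | 1⟩

Signatures (|P|; sorted positive RHS coefficients), sorted:
[⟨2 | 0⟩, ⟨2 | 0⟩, ⟨2 | 0⟩, ⟨2 | 1⟩, ⟨2 | 1⟩, ⟨2 | 1⟩, ⟨2 | 1⟩, ⟨2 | 1⟩, ⟨2 | 1⟩]
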